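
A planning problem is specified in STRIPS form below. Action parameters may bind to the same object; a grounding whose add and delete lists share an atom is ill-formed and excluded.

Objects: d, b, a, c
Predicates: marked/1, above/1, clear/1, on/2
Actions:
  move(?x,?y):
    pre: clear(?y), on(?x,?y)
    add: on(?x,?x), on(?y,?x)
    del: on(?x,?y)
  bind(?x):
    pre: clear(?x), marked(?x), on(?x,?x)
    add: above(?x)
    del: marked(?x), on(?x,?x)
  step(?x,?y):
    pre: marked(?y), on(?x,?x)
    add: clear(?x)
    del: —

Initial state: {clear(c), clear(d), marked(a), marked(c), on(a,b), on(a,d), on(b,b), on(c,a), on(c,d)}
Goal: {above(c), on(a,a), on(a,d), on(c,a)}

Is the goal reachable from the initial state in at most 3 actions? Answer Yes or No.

No

1. move(c,d)  →  {clear(c), clear(d), marked(a), marked(c), on(a,b), on(a,d), on(b,b), on(c,a), on(c,c), on(d,c)}
2. bind(c)  →  {above(c), clear(c), clear(d), marked(a), on(a,b), on(a,d), on(b,b), on(c,a), on(d,c)}
3. step(b,a)  →  {above(c), clear(b), clear(c), clear(d), marked(a), on(a,b), on(a,d), on(b,b), on(c,a), on(d,c)}
4. move(a,b)  →  {above(c), clear(b), clear(c), clear(d), marked(a), on(a,a), on(a,d), on(b,a), on(b,b), on(c,a), on(d,c)}
optimal plan length = 4; 4 > 3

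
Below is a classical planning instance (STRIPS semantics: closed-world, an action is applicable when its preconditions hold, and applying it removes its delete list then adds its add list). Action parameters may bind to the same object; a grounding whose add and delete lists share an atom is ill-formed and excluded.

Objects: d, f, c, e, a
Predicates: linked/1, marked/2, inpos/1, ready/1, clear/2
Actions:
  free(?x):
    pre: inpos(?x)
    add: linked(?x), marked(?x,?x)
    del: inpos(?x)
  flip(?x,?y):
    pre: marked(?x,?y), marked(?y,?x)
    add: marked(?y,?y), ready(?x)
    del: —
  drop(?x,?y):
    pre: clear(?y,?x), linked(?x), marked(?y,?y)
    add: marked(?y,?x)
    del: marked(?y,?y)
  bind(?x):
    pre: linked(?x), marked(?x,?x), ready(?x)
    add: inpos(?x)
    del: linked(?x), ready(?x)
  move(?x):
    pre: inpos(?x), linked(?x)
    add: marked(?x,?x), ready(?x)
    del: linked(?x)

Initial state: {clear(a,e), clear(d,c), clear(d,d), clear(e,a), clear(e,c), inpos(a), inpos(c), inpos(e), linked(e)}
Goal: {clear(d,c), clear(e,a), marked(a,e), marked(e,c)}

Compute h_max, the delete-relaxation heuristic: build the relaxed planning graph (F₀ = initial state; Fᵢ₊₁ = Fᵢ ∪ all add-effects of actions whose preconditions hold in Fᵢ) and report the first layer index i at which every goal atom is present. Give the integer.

F0 = init (9 atoms)
F1 = F0 ∪ {linked(a), linked(c), marked(a,a), marked(c,c), marked(e,e), ready(e)}  (15 atoms)
F2 = F1 ∪ {marked(a,e), marked(e,a), marked(e,c), ready(a), ready(c)}  (20 atoms)
goal ⊆ F2  ⇒  h_max = 2

2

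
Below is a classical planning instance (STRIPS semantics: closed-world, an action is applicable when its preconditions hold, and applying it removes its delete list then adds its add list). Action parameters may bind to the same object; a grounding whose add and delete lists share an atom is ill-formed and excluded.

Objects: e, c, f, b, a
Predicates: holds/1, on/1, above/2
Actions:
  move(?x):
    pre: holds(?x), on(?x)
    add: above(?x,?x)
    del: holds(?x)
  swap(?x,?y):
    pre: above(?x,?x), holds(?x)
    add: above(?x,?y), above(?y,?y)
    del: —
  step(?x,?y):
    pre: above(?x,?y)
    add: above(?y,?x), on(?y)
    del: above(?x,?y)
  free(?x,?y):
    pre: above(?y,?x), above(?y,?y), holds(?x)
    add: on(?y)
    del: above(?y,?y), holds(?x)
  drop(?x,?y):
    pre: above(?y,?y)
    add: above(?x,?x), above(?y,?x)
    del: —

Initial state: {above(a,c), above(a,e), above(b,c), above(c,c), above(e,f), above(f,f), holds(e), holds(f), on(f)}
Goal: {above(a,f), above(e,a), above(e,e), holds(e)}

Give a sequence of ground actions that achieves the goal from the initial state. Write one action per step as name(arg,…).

1. swap(f,e)  →  {above(a,c), above(a,e), above(b,c), above(c,c), above(e,e), above(e,f), above(f,e), above(f,f), holds(e), holds(f), on(f)}
2. swap(e,a)  →  {above(a,a), above(a,c), above(a,e), above(b,c), above(c,c), above(e,a), above(e,e), above(e,f), above(f,e), above(f,f), holds(e), holds(f), on(f)}
3. drop(f,a)  →  {above(a,a), above(a,c), above(a,e), above(a,f), above(b,c), above(c,c), above(e,a), above(e,e), above(e,f), above(f,e), above(f,f), holds(e), holds(f), on(f)}

swap(f,e); swap(e,a); drop(f,a)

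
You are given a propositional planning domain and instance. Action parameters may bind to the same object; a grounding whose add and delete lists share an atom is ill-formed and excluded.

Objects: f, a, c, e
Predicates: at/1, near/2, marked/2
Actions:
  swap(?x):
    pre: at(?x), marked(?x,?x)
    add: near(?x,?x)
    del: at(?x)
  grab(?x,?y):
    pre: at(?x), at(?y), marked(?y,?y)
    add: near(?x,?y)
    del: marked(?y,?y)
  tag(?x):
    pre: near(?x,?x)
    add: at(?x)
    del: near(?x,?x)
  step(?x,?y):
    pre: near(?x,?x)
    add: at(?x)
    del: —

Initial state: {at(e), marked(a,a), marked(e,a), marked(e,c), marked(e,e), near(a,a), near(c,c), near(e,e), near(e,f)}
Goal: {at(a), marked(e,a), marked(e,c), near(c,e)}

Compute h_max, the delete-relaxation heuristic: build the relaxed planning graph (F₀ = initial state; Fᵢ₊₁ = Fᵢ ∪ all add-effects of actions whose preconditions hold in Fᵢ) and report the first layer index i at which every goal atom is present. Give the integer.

F0 = init (9 atoms)
F1 = F0 ∪ {at(a), at(c)}  (11 atoms)
F2 = F1 ∪ {near(a,e), near(c,a), near(c,e), near(e,a)}  (15 atoms)
goal ⊆ F2  ⇒  h_max = 2

2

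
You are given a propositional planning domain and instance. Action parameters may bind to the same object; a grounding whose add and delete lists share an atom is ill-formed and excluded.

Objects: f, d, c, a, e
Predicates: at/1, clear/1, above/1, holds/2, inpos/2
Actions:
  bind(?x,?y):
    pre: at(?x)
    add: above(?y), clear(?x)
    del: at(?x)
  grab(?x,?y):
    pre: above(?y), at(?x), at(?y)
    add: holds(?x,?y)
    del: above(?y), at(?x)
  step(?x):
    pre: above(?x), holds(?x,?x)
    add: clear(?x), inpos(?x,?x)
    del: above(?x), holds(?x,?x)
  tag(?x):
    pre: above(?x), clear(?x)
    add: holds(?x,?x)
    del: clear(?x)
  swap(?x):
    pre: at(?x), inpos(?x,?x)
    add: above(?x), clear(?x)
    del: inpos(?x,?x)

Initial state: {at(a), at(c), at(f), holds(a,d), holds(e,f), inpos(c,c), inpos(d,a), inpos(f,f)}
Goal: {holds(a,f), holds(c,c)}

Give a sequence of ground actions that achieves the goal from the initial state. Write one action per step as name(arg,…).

1. bind(c,f)  →  {above(f), at(a), at(f), clear(c), holds(a,d), holds(e,f), inpos(c,c), inpos(d,a), inpos(f,f)}
2. grab(a,f)  →  {at(f), clear(c), holds(a,d), holds(a,f), holds(e,f), inpos(c,c), inpos(d,a), inpos(f,f)}
3. bind(f,c)  →  {above(c), clear(c), clear(f), holds(a,d), holds(a,f), holds(e,f), inpos(c,c), inpos(d,a), inpos(f,f)}
4. tag(c)  →  {above(c), clear(f), holds(a,d), holds(a,f), holds(c,c), holds(e,f), inpos(c,c), inpos(d,a), inpos(f,f)}

bind(c,f); grab(a,f); bind(f,c); tag(c)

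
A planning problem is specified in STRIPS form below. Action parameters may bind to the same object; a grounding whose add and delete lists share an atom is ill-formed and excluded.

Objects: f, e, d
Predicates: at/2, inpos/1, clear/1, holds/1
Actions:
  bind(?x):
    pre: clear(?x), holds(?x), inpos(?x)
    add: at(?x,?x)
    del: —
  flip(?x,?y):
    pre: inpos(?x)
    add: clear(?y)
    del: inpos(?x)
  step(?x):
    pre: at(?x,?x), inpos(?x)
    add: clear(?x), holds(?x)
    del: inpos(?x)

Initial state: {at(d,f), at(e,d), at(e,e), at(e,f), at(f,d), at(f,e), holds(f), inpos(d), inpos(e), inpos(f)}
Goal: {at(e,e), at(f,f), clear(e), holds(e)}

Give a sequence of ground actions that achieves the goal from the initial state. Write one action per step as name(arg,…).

flip(d,f); bind(f); step(e)

1. flip(d,f)  →  {at(d,f), at(e,d), at(e,e), at(e,f), at(f,d), at(f,e), clear(f), holds(f), inpos(e), inpos(f)}
2. bind(f)  →  {at(d,f), at(e,d), at(e,e), at(e,f), at(f,d), at(f,e), at(f,f), clear(f), holds(f), inpos(e), inpos(f)}
3. step(e)  →  {at(d,f), at(e,d), at(e,e), at(e,f), at(f,d), at(f,e), at(f,f), clear(e), clear(f), holds(e), holds(f), inpos(f)}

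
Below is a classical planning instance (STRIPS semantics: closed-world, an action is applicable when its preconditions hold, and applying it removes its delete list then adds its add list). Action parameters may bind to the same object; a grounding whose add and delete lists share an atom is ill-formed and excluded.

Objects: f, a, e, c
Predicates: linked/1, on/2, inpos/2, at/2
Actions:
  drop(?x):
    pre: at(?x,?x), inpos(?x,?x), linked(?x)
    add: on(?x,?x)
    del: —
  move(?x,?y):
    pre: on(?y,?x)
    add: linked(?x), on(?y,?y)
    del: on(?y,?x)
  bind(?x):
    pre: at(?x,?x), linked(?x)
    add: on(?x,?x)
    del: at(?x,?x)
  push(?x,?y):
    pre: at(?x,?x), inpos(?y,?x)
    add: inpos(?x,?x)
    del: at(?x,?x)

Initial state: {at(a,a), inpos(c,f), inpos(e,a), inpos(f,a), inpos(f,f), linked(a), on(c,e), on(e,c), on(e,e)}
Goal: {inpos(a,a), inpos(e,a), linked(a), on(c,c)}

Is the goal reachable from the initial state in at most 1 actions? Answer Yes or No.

1. move(e,c)  →  {at(a,a), inpos(c,f), inpos(e,a), inpos(f,a), inpos(f,f), linked(a), linked(e), on(c,c), on(e,c), on(e,e)}
2. push(a,f)  →  {inpos(a,a), inpos(c,f), inpos(e,a), inpos(f,a), inpos(f,f), linked(a), linked(e), on(c,c), on(e,c), on(e,e)}
optimal plan length = 2; 2 > 1

No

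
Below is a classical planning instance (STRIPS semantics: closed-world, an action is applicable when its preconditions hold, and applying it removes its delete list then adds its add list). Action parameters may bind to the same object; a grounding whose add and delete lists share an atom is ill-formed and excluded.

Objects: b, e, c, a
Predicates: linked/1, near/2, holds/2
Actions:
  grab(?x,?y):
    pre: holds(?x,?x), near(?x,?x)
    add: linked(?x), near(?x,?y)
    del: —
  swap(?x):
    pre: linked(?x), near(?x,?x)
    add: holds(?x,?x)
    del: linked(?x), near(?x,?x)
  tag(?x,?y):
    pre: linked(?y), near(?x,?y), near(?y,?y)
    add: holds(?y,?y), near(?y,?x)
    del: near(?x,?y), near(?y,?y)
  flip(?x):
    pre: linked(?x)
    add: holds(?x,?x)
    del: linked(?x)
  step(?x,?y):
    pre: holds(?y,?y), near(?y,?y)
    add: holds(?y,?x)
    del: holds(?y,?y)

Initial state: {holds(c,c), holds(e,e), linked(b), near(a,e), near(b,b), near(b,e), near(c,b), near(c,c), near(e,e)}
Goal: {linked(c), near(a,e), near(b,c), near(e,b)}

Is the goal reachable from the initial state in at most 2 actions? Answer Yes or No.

No

1. grab(e,b)  →  {holds(c,c), holds(e,e), linked(b), linked(e), near(a,e), near(b,b), near(b,e), near(c,b), near(c,c), near(e,b), near(e,e)}
2. grab(c,b)  →  {holds(c,c), holds(e,e), linked(b), linked(c), linked(e), near(a,e), near(b,b), near(b,e), near(c,b), near(c,c), near(e,b), near(e,e)}
3. tag(c,b)  →  {holds(b,b), holds(c,c), holds(e,e), linked(b), linked(c), linked(e), near(a,e), near(b,c), near(b,e), near(c,c), near(e,b), near(e,e)}
optimal plan length = 3; 3 > 2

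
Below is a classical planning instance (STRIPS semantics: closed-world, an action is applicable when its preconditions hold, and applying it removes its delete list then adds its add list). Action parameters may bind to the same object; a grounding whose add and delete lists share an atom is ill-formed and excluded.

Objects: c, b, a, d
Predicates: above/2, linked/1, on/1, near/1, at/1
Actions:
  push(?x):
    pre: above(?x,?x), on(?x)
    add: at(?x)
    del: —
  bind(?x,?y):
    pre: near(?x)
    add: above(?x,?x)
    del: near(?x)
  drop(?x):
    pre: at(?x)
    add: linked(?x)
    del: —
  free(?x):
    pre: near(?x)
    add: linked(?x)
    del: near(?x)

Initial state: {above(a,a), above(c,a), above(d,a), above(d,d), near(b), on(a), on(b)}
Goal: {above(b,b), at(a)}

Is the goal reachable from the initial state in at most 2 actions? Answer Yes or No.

Yes

1. push(a)  →  {above(a,a), above(c,a), above(d,a), above(d,d), at(a), near(b), on(a), on(b)}
2. bind(b,c)  →  {above(a,a), above(b,b), above(c,a), above(d,a), above(d,d), at(a), on(a), on(b)}
optimal plan length = 2; 2 ≤ 2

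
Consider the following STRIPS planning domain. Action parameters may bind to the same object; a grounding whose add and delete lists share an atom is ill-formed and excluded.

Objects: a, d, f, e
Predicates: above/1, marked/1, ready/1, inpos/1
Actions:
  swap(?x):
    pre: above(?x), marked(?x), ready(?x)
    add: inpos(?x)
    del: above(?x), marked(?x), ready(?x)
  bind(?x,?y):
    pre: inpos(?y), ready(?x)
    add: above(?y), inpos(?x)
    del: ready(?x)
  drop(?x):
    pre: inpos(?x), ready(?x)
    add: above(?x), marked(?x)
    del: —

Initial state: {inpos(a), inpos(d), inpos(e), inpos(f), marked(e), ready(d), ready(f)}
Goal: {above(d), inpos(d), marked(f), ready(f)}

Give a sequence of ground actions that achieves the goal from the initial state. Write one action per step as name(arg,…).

1. bind(d,d)  →  {above(d), inpos(a), inpos(d), inpos(e), inpos(f), marked(e), ready(f)}
2. drop(f)  →  {above(d), above(f), inpos(a), inpos(d), inpos(e), inpos(f), marked(e), marked(f), ready(f)}

bind(d,d); drop(f)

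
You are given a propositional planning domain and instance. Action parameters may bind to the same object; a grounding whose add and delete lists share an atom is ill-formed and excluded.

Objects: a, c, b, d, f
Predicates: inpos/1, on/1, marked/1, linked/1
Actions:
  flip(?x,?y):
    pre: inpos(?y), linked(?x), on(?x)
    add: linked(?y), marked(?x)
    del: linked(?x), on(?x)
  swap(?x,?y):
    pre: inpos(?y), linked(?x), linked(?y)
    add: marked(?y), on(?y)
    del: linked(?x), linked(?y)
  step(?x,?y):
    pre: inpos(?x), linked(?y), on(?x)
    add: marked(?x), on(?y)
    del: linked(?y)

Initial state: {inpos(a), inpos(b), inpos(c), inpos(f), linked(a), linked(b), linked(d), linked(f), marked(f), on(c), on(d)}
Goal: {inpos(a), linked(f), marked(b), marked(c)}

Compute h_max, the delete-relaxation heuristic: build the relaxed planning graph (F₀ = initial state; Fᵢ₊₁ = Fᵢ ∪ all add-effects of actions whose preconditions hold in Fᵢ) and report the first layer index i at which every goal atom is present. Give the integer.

F0 = init (11 atoms)
F1 = F0 ∪ {linked(c), marked(a), marked(b), marked(c), marked(d), on(a), on(b), on(f)}  (19 atoms)
goal ⊆ F1  ⇒  h_max = 1

1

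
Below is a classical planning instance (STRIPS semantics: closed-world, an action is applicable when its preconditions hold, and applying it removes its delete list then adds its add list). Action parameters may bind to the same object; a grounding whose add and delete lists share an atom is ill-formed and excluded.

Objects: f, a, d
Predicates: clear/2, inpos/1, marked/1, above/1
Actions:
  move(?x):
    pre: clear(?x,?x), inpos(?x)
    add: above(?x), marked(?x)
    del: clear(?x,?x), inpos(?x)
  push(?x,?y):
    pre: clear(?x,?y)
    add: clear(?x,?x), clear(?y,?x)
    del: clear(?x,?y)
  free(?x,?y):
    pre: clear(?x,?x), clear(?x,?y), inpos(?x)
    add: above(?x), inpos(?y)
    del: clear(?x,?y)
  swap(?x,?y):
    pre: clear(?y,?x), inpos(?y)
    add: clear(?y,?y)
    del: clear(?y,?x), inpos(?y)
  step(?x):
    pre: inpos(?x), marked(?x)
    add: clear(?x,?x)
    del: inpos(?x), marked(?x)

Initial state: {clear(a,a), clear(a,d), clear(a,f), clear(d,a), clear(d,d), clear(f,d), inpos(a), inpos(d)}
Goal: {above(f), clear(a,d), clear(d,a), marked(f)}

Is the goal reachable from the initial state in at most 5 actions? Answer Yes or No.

1. push(f,d)  →  {clear(a,a), clear(a,d), clear(a,f), clear(d,a), clear(d,d), clear(d,f), clear(f,f), inpos(a), inpos(d)}
2. free(a,f)  →  {above(a), clear(a,a), clear(a,d), clear(d,a), clear(d,d), clear(d,f), clear(f,f), inpos(a), inpos(d), inpos(f)}
3. move(f)  →  {above(a), above(f), clear(a,a), clear(a,d), clear(d,a), clear(d,d), clear(d,f), inpos(a), inpos(d), marked(f)}
optimal plan length = 3; 3 ≤ 5

Yes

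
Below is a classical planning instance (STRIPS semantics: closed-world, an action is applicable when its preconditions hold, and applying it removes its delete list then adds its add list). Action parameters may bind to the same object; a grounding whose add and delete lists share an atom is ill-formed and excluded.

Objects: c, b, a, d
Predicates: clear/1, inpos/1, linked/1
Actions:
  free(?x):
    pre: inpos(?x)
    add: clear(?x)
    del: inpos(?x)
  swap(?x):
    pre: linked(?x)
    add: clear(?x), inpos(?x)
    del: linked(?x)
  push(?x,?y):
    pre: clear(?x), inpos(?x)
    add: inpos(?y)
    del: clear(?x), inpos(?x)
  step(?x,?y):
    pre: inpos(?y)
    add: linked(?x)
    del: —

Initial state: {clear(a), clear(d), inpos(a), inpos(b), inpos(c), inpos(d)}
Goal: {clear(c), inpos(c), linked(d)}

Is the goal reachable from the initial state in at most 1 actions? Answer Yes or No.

1. free(c)  →  {clear(a), clear(c), clear(d), inpos(a), inpos(b), inpos(d)}
2. push(a,c)  →  {clear(c), clear(d), inpos(b), inpos(c), inpos(d)}
3. step(d,c)  →  {clear(c), clear(d), inpos(b), inpos(c), inpos(d), linked(d)}
optimal plan length = 3; 3 > 1

No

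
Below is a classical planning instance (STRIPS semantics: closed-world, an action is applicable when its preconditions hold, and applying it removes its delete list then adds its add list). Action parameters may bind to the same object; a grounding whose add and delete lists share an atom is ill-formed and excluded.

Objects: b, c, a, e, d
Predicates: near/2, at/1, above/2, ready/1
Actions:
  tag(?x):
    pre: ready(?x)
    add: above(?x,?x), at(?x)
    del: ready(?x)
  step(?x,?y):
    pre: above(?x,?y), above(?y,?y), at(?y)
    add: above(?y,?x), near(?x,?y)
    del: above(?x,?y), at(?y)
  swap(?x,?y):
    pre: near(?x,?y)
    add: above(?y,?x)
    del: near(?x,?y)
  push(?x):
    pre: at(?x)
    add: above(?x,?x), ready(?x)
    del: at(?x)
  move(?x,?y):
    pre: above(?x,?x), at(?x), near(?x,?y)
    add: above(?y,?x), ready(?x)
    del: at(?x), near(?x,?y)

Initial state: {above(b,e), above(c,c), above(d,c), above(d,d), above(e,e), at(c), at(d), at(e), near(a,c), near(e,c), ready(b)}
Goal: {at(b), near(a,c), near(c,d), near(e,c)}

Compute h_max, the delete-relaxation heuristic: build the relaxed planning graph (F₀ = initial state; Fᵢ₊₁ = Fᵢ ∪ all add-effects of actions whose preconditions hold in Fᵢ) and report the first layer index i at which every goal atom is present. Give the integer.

F0 = init (11 atoms)
F1 = F0 ∪ {above(b,b), above(c,a), above(c,d), above(c,e), above(e,b), at(b), near(b,e), near(d,c), ready(c), ready(d), ready(e)}  (22 atoms)
F2 = F1 ∪ {above(e,c), near(c,d), near(c,e), near(e,b)}  (26 atoms)
goal ⊆ F2  ⇒  h_max = 2

2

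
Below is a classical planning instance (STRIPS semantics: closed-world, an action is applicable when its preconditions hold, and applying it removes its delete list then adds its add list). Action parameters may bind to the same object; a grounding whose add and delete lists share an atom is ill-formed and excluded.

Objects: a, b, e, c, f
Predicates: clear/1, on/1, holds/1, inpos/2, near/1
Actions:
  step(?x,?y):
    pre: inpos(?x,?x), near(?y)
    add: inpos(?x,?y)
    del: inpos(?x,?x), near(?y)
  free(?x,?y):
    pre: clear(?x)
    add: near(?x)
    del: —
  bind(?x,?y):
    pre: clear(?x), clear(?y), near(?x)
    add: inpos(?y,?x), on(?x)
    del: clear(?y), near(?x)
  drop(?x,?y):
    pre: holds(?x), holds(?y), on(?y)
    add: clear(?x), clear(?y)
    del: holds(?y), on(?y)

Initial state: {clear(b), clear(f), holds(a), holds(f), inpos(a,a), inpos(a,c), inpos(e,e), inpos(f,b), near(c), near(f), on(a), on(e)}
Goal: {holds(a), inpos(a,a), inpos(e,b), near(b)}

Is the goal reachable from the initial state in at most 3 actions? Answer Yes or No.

1. free(b,a)  →  {clear(b), clear(f), holds(a), holds(f), inpos(a,a), inpos(a,c), inpos(e,e), inpos(f,b), near(b), near(c), near(f), on(a), on(e)}
2. step(e,b)  →  {clear(b), clear(f), holds(a), holds(f), inpos(a,a), inpos(a,c), inpos(e,b), inpos(f,b), near(c), near(f), on(a), on(e)}
3. free(b,a)  →  {clear(b), clear(f), holds(a), holds(f), inpos(a,a), inpos(a,c), inpos(e,b), inpos(f,b), near(b), near(c), near(f), on(a), on(e)}
optimal plan length = 3; 3 ≤ 3

Yes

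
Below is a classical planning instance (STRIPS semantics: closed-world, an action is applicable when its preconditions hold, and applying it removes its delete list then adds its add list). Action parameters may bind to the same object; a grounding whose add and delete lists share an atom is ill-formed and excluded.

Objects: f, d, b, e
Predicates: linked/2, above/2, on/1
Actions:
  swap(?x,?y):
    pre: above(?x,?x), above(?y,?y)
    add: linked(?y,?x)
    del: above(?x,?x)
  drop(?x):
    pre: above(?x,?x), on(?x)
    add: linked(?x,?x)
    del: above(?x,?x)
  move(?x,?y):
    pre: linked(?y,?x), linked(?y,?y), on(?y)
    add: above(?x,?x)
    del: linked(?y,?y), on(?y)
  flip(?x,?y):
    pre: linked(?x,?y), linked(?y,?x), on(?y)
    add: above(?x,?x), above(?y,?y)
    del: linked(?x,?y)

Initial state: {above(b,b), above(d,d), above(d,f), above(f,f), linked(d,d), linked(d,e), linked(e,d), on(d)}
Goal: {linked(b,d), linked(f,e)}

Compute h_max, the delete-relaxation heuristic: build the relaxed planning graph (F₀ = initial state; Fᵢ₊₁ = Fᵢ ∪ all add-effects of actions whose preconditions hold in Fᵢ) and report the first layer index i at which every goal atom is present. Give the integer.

F0 = init (8 atoms)
F1 = F0 ∪ {above(e,e), linked(b,b), linked(b,d), linked(b,f), linked(d,b), linked(d,f), linked(f,b), linked(f,d), linked(f,f)}  (17 atoms)
F2 = F1 ∪ {linked(b,e), linked(e,b), linked(e,e), linked(e,f), linked(f,e)}  (22 atoms)
goal ⊆ F2  ⇒  h_max = 2

2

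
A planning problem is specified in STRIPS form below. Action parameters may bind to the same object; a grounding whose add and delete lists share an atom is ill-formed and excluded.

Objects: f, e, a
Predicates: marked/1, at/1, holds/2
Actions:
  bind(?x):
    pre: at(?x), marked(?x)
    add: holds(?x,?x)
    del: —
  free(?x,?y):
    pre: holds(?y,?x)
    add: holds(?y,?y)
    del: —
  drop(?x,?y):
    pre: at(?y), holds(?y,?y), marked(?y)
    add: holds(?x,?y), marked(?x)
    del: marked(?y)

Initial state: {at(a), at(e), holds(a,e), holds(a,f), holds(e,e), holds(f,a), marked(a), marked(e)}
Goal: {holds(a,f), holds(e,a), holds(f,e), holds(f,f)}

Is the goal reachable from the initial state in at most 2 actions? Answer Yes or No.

No

1. bind(a)  →  {at(a), at(e), holds(a,a), holds(a,e), holds(a,f), holds(e,e), holds(f,a), marked(a), marked(e)}
2. free(a,f)  →  {at(a), at(e), holds(a,a), holds(a,e), holds(a,f), holds(e,e), holds(f,a), holds(f,f), marked(a), marked(e)}
3. drop(f,e)  →  {at(a), at(e), holds(a,a), holds(a,e), holds(a,f), holds(e,e), holds(f,a), holds(f,e), holds(f,f), marked(a), marked(f)}
4. drop(e,a)  →  {at(a), at(e), holds(a,a), holds(a,e), holds(a,f), holds(e,a), holds(e,e), holds(f,a), holds(f,e), holds(f,f), marked(e), marked(f)}
optimal plan length = 4; 4 > 2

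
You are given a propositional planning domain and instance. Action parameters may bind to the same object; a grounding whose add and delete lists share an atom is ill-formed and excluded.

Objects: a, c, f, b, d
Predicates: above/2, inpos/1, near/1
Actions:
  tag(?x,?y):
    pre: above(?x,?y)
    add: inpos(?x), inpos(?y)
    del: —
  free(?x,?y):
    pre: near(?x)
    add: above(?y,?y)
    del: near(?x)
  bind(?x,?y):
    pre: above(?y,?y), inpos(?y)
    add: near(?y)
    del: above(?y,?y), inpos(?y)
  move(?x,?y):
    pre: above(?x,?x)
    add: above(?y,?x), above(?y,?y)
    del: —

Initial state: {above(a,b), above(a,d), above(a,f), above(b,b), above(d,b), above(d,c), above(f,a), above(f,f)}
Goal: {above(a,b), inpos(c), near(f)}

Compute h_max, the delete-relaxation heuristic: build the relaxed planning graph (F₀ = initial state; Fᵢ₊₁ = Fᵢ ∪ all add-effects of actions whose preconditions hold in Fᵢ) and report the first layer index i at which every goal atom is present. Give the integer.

F0 = init (8 atoms)
F1 = F0 ∪ {above(a,a), above(b,f), above(c,b), above(c,c), above(c,f), above(d,d), above(d,f), above(f,b), inpos(a), inpos(b), inpos(c), inpos(d), inpos(f)}  (21 atoms)
F2 = F1 ∪ {above(a,c), above(b,a), above(b,c), above(b,d), above(c,a), above(c,d), above(d,a), above(f,c), above(f,d), near(a), near(b), near(c), near(d), near(f)}  (35 atoms)
goal ⊆ F2  ⇒  h_max = 2

2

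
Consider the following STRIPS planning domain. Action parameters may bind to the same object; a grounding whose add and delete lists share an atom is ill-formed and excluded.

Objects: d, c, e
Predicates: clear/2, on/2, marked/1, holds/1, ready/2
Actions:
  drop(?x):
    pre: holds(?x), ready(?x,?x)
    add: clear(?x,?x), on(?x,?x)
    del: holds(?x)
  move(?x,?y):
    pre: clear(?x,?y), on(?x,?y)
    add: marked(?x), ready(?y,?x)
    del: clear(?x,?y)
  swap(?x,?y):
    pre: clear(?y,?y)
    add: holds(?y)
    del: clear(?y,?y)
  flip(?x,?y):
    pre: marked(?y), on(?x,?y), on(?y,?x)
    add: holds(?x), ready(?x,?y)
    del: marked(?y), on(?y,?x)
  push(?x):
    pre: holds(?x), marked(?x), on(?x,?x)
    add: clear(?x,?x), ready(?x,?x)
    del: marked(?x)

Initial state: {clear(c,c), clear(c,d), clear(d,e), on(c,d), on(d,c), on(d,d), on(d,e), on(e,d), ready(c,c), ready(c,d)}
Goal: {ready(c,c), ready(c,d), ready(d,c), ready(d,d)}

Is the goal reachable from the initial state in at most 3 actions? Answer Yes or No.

Yes

1. move(d,e)  →  {clear(c,c), clear(c,d), marked(d), on(c,d), on(d,c), on(d,d), on(d,e), on(e,d), ready(c,c), ready(c,d), ready(e,d)}
2. move(c,d)  →  {clear(c,c), marked(c), marked(d), on(c,d), on(d,c), on(d,d), on(d,e), on(e,d), ready(c,c), ready(c,d), ready(d,c), ready(e,d)}
3. flip(d,d)  →  {clear(c,c), holds(d), marked(c), on(c,d), on(d,c), on(d,e), on(e,d), ready(c,c), ready(c,d), ready(d,c), ready(d,d), ready(e,d)}
optimal plan length = 3; 3 ≤ 3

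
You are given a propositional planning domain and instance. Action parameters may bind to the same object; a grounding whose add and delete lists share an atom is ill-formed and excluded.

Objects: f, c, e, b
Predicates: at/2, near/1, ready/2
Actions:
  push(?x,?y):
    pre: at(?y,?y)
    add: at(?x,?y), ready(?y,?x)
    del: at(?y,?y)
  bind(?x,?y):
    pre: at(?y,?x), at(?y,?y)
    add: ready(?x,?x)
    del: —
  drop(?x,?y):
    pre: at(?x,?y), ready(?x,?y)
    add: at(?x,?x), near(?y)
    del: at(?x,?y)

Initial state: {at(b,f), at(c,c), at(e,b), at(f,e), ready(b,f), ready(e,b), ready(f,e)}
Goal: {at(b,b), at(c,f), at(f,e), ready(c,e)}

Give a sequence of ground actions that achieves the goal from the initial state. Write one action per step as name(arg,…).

push(e,c); drop(f,e); push(c,f); drop(e,b); push(f,e); drop(b,f)

1. push(e,c)  →  {at(b,f), at(e,b), at(e,c), at(f,e), ready(b,f), ready(c,e), ready(e,b), ready(f,e)}
2. drop(f,e)  →  {at(b,f), at(e,b), at(e,c), at(f,f), near(e), ready(b,f), ready(c,e), ready(e,b), ready(f,e)}
3. push(c,f)  →  {at(b,f), at(c,f), at(e,b), at(e,c), near(e), ready(b,f), ready(c,e), ready(e,b), ready(f,c), ready(f,e)}
4. drop(e,b)  →  {at(b,f), at(c,f), at(e,c), at(e,e), near(b), near(e), ready(b,f), ready(c,e), ready(e,b), ready(f,c), ready(f,e)}
5. push(f,e)  →  {at(b,f), at(c,f), at(e,c), at(f,e), near(b), near(e), ready(b,f), ready(c,e), ready(e,b), ready(e,f), ready(f,c), ready(f,e)}
6. drop(b,f)  →  {at(b,b), at(c,f), at(e,c), at(f,e), near(b), near(e), near(f), ready(b,f), ready(c,e), ready(e,b), ready(e,f), ready(f,c), ready(f,e)}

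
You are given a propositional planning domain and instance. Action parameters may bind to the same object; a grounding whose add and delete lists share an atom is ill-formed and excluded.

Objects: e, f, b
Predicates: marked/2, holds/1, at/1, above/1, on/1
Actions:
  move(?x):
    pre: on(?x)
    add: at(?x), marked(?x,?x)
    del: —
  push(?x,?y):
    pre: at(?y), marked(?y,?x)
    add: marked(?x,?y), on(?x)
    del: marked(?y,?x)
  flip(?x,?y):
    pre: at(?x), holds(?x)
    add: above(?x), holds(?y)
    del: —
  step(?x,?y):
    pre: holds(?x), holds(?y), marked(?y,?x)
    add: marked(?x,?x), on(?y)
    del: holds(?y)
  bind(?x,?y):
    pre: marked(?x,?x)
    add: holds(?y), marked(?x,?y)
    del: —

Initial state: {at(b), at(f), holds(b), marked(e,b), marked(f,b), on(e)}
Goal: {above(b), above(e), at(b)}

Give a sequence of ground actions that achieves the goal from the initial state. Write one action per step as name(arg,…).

move(e); flip(b,e); flip(e,e)

1. move(e)  →  {at(b), at(e), at(f), holds(b), marked(e,b), marked(e,e), marked(f,b), on(e)}
2. flip(b,e)  →  {above(b), at(b), at(e), at(f), holds(b), holds(e), marked(e,b), marked(e,e), marked(f,b), on(e)}
3. flip(e,e)  →  {above(b), above(e), at(b), at(e), at(f), holds(b), holds(e), marked(e,b), marked(e,e), marked(f,b), on(e)}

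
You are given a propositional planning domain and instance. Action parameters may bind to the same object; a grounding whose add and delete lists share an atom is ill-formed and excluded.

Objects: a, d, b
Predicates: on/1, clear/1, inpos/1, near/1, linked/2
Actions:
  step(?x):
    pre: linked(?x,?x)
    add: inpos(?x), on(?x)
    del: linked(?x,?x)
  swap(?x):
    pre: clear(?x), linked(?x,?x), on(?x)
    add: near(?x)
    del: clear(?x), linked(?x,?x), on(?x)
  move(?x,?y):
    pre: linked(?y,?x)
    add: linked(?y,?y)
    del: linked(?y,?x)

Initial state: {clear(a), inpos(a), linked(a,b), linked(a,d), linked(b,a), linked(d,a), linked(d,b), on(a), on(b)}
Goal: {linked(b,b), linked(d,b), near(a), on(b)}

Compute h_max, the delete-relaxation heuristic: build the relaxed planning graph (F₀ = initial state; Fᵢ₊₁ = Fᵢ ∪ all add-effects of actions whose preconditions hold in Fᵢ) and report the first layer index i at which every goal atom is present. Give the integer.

F0 = init (9 atoms)
F1 = F0 ∪ {linked(a,a), linked(b,b), linked(d,d)}  (12 atoms)
F2 = F1 ∪ {inpos(b), inpos(d), near(a), on(d)}  (16 atoms)
goal ⊆ F2  ⇒  h_max = 2

2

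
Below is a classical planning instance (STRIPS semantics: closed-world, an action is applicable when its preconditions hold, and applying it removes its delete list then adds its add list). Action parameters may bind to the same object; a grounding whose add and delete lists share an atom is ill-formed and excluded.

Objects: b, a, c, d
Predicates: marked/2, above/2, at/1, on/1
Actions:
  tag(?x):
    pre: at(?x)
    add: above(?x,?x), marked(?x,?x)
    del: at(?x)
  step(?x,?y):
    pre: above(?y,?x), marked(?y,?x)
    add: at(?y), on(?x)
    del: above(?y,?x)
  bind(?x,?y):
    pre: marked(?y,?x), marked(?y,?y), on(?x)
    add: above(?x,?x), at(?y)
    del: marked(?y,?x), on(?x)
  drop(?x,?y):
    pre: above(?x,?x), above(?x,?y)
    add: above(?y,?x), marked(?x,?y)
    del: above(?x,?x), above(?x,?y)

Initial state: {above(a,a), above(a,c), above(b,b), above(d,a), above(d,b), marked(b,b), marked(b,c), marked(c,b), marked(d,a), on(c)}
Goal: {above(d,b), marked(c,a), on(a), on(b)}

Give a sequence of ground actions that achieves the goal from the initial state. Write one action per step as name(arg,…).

1. step(b,b)  →  {above(a,a), above(a,c), above(d,a), above(d,b), at(b), marked(b,b), marked(b,c), marked(c,b), marked(d,a), on(b), on(c)}
2. step(a,d)  →  {above(a,a), above(a,c), above(d,b), at(b), at(d), marked(b,b), marked(b,c), marked(c,b), marked(d,a), on(a), on(b), on(c)}
3. bind(c,b)  →  {above(a,a), above(a,c), above(c,c), above(d,b), at(b), at(d), marked(b,b), marked(c,b), marked(d,a), on(a), on(b)}
4. drop(a,c)  →  {above(c,a), above(c,c), above(d,b), at(b), at(d), marked(a,c), marked(b,b), marked(c,b), marked(d,a), on(a), on(b)}
5. drop(c,a)  →  {above(a,c), above(d,b), at(b), at(d), marked(a,c), marked(b,b), marked(c,a), marked(c,b), marked(d,a), on(a), on(b)}

step(b,b); step(a,d); bind(c,b); drop(a,c); drop(c,a)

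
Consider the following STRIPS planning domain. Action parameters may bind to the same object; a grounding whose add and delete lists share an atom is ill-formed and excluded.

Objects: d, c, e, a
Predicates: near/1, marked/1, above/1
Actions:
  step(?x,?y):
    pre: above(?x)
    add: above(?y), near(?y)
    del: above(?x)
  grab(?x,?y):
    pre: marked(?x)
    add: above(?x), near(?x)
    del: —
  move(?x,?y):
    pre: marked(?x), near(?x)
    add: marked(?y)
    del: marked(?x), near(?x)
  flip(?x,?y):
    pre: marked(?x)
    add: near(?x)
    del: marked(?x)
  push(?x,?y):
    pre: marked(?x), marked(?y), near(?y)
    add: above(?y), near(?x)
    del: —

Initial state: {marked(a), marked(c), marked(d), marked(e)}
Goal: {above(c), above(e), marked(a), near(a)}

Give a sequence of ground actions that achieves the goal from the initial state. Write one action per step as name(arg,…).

grab(c,d); step(c,e); push(a,c)

1. grab(c,d)  →  {above(c), marked(a), marked(c), marked(d), marked(e), near(c)}
2. step(c,e)  →  {above(e), marked(a), marked(c), marked(d), marked(e), near(c), near(e)}
3. push(a,c)  →  {above(c), above(e), marked(a), marked(c), marked(d), marked(e), near(a), near(c), near(e)}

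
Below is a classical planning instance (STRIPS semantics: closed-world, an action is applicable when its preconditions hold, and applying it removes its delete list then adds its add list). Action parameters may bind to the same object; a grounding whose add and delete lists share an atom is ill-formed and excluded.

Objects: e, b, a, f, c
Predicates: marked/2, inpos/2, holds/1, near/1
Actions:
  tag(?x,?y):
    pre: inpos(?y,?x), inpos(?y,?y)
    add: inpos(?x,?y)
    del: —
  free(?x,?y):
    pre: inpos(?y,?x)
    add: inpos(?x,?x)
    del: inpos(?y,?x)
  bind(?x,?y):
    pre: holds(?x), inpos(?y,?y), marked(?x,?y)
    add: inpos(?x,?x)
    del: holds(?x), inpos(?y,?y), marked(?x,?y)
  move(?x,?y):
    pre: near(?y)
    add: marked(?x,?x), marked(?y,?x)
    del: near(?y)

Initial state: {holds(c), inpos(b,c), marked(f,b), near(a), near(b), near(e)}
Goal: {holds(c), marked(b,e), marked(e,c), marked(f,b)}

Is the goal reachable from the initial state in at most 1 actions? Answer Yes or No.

No

1. move(e,b)  →  {holds(c), inpos(b,c), marked(b,e), marked(e,e), marked(f,b), near(a), near(e)}
2. move(c,e)  →  {holds(c), inpos(b,c), marked(b,e), marked(c,c), marked(e,c), marked(e,e), marked(f,b), near(a)}
optimal plan length = 2; 2 > 1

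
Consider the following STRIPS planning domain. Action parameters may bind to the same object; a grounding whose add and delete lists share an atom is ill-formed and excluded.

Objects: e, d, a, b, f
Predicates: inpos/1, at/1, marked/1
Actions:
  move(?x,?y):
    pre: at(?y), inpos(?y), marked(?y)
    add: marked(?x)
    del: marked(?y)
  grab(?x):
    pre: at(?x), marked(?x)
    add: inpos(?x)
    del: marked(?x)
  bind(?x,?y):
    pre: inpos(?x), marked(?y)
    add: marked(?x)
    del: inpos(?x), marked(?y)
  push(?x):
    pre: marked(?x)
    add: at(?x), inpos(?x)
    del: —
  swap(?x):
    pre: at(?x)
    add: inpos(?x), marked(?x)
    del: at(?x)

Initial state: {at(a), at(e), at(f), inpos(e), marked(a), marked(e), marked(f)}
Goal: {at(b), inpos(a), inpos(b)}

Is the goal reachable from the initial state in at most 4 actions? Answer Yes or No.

1. move(b,e)  →  {at(a), at(e), at(f), inpos(e), marked(a), marked(b), marked(f)}
2. grab(a)  →  {at(a), at(e), at(f), inpos(a), inpos(e), marked(b), marked(f)}
3. push(b)  →  {at(a), at(b), at(e), at(f), inpos(a), inpos(b), inpos(e), marked(b), marked(f)}
optimal plan length = 3; 3 ≤ 4

Yes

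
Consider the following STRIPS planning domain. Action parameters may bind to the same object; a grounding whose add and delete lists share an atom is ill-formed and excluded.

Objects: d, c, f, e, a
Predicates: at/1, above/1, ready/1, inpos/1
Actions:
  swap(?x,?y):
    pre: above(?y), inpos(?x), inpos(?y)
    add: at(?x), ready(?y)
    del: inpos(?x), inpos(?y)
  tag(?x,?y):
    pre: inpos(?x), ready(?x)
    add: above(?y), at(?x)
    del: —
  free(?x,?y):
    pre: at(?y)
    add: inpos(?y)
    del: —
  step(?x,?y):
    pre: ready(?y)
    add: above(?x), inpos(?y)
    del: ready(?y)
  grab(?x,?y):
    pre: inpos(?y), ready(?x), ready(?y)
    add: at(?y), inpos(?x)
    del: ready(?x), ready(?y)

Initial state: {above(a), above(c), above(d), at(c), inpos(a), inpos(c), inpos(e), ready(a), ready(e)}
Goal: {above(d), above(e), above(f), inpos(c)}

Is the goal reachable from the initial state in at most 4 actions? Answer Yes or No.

Yes

1. tag(e,f)  →  {above(a), above(c), above(d), above(f), at(c), at(e), inpos(a), inpos(c), inpos(e), ready(a), ready(e)}
2. tag(e,e)  →  {above(a), above(c), above(d), above(e), above(f), at(c), at(e), inpos(a), inpos(c), inpos(e), ready(a), ready(e)}
optimal plan length = 2; 2 ≤ 4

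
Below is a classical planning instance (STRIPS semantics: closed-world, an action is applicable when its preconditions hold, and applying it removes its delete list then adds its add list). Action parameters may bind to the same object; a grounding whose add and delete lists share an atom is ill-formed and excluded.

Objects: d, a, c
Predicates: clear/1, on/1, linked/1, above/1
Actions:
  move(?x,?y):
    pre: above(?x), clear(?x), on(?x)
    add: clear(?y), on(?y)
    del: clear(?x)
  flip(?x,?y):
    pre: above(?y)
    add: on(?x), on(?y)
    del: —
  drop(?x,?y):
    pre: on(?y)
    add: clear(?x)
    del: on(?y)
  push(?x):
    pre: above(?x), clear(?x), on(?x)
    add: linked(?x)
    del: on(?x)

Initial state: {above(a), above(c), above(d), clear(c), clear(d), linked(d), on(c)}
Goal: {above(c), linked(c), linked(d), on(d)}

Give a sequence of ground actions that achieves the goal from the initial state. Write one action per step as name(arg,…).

flip(d,d); push(c)

1. flip(d,d)  →  {above(a), above(c), above(d), clear(c), clear(d), linked(d), on(c), on(d)}
2. push(c)  →  {above(a), above(c), above(d), clear(c), clear(d), linked(c), linked(d), on(d)}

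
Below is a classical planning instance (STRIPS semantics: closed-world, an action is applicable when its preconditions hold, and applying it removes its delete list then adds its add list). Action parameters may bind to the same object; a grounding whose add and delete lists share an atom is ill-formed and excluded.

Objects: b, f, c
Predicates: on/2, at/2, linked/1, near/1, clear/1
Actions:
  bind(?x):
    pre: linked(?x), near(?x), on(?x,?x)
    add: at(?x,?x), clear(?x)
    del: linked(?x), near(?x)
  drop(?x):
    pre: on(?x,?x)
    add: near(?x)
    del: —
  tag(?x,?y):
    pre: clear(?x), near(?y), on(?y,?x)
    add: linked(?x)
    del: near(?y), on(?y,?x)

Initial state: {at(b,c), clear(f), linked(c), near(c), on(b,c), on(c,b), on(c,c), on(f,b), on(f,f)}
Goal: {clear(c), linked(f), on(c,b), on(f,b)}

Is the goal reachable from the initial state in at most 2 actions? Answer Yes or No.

1. bind(c)  →  {at(b,c), at(c,c), clear(c), clear(f), on(b,c), on(c,b), on(c,c), on(f,b), on(f,f)}
2. drop(f)  →  {at(b,c), at(c,c), clear(c), clear(f), near(f), on(b,c), on(c,b), on(c,c), on(f,b), on(f,f)}
3. tag(f,f)  →  {at(b,c), at(c,c), clear(c), clear(f), linked(f), on(b,c), on(c,b), on(c,c), on(f,b)}
optimal plan length = 3; 3 > 2

No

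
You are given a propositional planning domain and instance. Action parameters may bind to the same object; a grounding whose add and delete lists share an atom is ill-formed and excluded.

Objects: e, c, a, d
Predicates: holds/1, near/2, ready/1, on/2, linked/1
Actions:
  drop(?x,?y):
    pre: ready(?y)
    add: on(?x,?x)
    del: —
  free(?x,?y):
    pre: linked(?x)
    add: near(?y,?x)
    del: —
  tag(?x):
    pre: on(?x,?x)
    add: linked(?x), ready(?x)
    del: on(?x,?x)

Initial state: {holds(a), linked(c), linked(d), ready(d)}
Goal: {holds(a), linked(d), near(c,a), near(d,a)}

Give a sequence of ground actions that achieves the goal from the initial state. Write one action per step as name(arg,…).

drop(a,d); tag(a); free(a,c); free(a,d)

1. drop(a,d)  →  {holds(a), linked(c), linked(d), on(a,a), ready(d)}
2. tag(a)  →  {holds(a), linked(a), linked(c), linked(d), ready(a), ready(d)}
3. free(a,c)  →  {holds(a), linked(a), linked(c), linked(d), near(c,a), ready(a), ready(d)}
4. free(a,d)  →  {holds(a), linked(a), linked(c), linked(d), near(c,a), near(d,a), ready(a), ready(d)}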